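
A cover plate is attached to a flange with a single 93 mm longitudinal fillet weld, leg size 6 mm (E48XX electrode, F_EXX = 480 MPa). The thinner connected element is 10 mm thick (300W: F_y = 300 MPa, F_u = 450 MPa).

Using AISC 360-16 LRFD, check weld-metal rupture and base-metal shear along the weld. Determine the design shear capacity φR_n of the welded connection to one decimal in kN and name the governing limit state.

Weld metal: throat = 0.707×6 = 4.242 mm, L = 93 mm. φR_n = 0.75 × 0.6 × 480 × 4.242 × 93 = 85.2 kN.
Base metal shear (10 mm plate): yield φR_n = 1.0×0.6×300×10×93 = 167.4 kN; rupture φR_n = 0.75×0.6×450×10×93 = 188.3 kN; take 167.4 kN (yield).
Governing: min(85.2, 167.4) = 85.2 kN → weld metal.

85.2 kN (weld metal governs)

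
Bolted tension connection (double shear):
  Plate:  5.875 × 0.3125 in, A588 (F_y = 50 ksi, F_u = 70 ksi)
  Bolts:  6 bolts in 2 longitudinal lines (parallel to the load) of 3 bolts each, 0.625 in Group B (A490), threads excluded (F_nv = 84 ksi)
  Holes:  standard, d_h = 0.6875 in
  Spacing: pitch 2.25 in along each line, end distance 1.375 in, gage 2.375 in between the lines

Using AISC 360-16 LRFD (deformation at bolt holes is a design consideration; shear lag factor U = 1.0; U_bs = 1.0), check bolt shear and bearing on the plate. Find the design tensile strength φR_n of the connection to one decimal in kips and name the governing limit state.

Bolt shear: A_b = π(0.625)²/4 = 0.3068 in². φR_n = 0.75 × 84 × 0.3068 × 6 × 2 = 231.9 kips.
Bearing (0.3125 in plate, F_u = 70 ksi): end bolts L_c = 1.375 − 0.6875/2 = 1.03125, R_n = min(1.2×1.03125×0.3125×70, 2.4×0.625×0.3125×70) = 27.07 kips/bolt; interior L_c = 2.25 − 0.6875 = 1.5625, R_n = 32.813 kips/bolt. φR_n = 0.75 × (2×27.07 + 4×32.813) = 139.0 kips.
Governing: min(231.9, 139.0) = 139.0 kips → bearing.

139.0 kips (bearing governs)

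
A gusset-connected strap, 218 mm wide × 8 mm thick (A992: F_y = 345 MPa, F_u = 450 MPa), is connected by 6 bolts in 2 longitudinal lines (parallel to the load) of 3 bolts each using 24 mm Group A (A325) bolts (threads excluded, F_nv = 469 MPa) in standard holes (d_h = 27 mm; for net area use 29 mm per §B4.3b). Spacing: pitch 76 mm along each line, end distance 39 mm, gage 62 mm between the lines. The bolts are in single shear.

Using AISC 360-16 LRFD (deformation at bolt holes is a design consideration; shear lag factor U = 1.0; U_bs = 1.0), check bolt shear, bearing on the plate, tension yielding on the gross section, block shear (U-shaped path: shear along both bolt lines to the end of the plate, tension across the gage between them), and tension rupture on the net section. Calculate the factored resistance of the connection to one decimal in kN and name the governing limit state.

432.0 kN (net-section rupture governs)

Bolt shear: A_b = π(24)²/4 = 452.39 mm². φR_n = 0.75 × 469 × 452.39 × 6 × 1 = 954.8 kN.
Bearing (8 mm plate, F_u = 450 MPa): end bolts L_c = 39 − 27/2 = 25.5, R_n = min(1.2×25.5×8×450, 2.4×24×8×450) = 110.16 kN/bolt; interior L_c = 76 − 27 = 49, R_n = 207.36 kN/bolt. φR_n = 0.75 × (2×110.16 + 4×207.36) = 787.3 kN.
Tension yield (gross): A_g = 218×8 = 1744 mm². φR_n = 0.90 × 345 × 1744 = 541.5 kN.
Block shear: shear path 2×[39+2×76] = 2×191 mm, A_gv = 3056, A_nv = 2×(191 − 2.5×29)×8 = 1896 mm²; tension across gage: (62 − 1×29)×8 = 264 mm². R_n = min(0.6×450×1896, 0.6×345×3056) + 1.0×450×264 = min(511.92, 632.59) + 118.8 = 630.72 kN. φR_n = 0.75 × 630.72 = 473.0 kN.
Tension rupture (net): A_n = (218 − 2×29)×8 = 1280 mm² (U = 1.0, A_e = A_n). φR_n = 0.75 × 450 × 1280 = 432.0 kN.
Governing: min(954.8, 787.3, 541.5, 473.0, 432.0) = 432.0 kN → net-section rupture.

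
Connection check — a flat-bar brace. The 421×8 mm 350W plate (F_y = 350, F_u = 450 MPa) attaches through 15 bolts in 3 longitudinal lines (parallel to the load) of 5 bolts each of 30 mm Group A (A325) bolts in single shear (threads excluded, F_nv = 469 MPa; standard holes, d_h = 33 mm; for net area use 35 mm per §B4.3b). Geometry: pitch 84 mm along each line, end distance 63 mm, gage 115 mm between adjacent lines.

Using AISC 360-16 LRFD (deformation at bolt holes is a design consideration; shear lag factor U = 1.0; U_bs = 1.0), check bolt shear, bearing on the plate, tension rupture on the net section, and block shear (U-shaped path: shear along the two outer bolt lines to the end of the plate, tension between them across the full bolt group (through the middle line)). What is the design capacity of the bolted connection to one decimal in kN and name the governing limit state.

Bolt shear: A_b = π(30)²/4 = 706.86 mm². φR_n = 0.75 × 469 × 706.86 × 15 × 1 = 3729.6 kN.
Bearing (8 mm plate, F_u = 450 MPa): end bolts L_c = 63 − 33/2 = 46.5, R_n = min(1.2×46.5×8×450, 2.4×30×8×450) = 200.88 kN/bolt; interior L_c = 84 − 33 = 51, R_n = 220.32 kN/bolt. φR_n = 0.75 × (3×200.88 + 12×220.32) = 2434.9 kN.
Tension rupture (net): A_n = (421 − 3×35)×8 = 2528 mm² (U = 1.0, A_e = A_n). φR_n = 0.75 × 450 × 2528 = 853.2 kN.
Block shear: shear path 2×[63+4×84] = 2×399 mm, A_gv = 6384, A_nv = 2×(399 − 4.5×35)×8 = 3864 mm²; tension across gage: (230 − 2×35)×8 = 1280 mm². R_n = min(0.6×450×3864, 0.6×350×6384) + 1.0×450×1280 = min(1043.3, 1340.6) + 576 = 1619.3 kN. φR_n = 0.75 × 1619.3 = 1214.5 kN.
Governing: min(3729.6, 2434.9, 853.2, 1214.5) = 853.2 kN → net-section rupture.

853.2 kN (net-section rupture governs)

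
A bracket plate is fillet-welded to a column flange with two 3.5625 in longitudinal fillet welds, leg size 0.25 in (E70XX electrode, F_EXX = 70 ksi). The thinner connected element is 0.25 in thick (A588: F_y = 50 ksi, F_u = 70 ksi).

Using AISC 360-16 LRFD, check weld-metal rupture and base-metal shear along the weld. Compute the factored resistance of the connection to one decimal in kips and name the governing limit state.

39.7 kips (weld metal governs)

Weld metal: throat = 0.707×0.25 = 0.17675 in, L = 2×3.5625 = 7.125 in. φR_n = 0.75 × 0.6 × 70 × 0.17675 × 7.125 = 39.7 kips.
Base metal shear (0.25 in plate): yield φR_n = 1.0×0.6×50×0.25×7.125 = 53.4 kips; rupture φR_n = 0.75×0.6×70×0.25×7.125 = 56.1 kips; take 53.4 kips (yield).
Governing: min(39.7, 53.4) = 39.7 kips → weld metal.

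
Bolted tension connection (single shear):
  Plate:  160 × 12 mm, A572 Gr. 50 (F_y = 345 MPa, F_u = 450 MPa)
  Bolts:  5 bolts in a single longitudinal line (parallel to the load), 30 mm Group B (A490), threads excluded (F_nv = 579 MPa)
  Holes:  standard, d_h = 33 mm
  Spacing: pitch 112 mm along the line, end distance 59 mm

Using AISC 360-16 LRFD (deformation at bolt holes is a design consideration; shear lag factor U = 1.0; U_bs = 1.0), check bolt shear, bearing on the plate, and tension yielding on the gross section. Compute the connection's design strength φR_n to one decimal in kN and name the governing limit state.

Bolt shear: A_b = π(30)²/4 = 706.86 mm². φR_n = 0.75 × 579 × 706.86 × 5 × 1 = 1534.8 kN.
Bearing (12 mm plate, F_u = 450 MPa): end bolts L_c = 59 − 33/2 = 42.5, R_n = min(1.2×42.5×12×450, 2.4×30×12×450) = 275.4 kN/bolt; interior L_c = 112 − 33 = 79, R_n = 388.8 kN/bolt. φR_n = 0.75 × (1×275.4 + 4×388.8) = 1373.0 kN.
Tension yield (gross): A_g = 160×12 = 1920 mm². φR_n = 0.90 × 345 × 1920 = 596.2 kN.
Governing: min(1534.8, 1373.0, 596.2) = 596.2 kN → gross-section yield.

596.2 kN (gross-section yield governs)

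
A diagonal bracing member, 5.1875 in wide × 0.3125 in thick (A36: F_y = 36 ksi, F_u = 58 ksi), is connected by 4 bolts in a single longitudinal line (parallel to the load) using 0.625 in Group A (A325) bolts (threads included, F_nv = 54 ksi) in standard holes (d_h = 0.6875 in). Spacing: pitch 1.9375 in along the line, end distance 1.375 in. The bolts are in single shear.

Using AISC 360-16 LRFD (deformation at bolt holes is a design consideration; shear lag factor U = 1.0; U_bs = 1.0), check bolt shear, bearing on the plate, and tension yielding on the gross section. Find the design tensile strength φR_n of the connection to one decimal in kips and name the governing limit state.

49.7 kips (bolt shear governs)

Bolt shear: A_b = π(0.625)²/4 = 0.3068 in². φR_n = 0.75 × 54 × 0.3068 × 4 × 1 = 49.7 kips.
Bearing (0.3125 in plate, F_u = 58 ksi): end bolts L_c = 1.375 − 0.6875/2 = 1.03125, R_n = min(1.2×1.03125×0.3125×58, 2.4×0.625×0.3125×58) = 22.43 kips/bolt; interior L_c = 1.9375 − 0.6875 = 1.25, R_n = 27.188 kips/bolt. φR_n = 0.75 × (1×22.43 + 3×27.188) = 78.0 kips.
Tension yield (gross): A_g = 5.1875×0.3125 = 1.6211 in². φR_n = 0.90 × 36 × 1.6211 = 52.5 kips.
Governing: min(49.7, 78.0, 52.5) = 49.7 kips → bolt shear.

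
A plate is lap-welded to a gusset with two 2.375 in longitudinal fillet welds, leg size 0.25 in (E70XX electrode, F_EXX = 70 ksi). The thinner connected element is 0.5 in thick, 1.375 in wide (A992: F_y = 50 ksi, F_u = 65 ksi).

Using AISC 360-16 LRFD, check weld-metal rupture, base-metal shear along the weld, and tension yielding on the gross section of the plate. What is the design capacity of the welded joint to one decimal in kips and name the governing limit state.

26.4 kips (weld metal governs)

Weld metal: throat = 0.707×0.25 = 0.17675 in, L = 2×2.375 = 4.75 in. φR_n = 0.75 × 0.6 × 70 × 0.17675 × 4.75 = 26.4 kips.
Base metal shear (0.5 in plate): yield φR_n = 1.0×0.6×50×0.5×4.75 = 71.3 kips; rupture φR_n = 0.75×0.6×65×0.5×4.75 = 69.5 kips; take 69.5 kips (rupture).
Tension yield (gross): A_g = 1.375×0.5 = 0.6875 in². φR_n = 0.90 × 50 × 0.6875 = 30.9 kips.
Governing: min(26.4, 69.5, 30.9) = 26.4 kips → weld metal.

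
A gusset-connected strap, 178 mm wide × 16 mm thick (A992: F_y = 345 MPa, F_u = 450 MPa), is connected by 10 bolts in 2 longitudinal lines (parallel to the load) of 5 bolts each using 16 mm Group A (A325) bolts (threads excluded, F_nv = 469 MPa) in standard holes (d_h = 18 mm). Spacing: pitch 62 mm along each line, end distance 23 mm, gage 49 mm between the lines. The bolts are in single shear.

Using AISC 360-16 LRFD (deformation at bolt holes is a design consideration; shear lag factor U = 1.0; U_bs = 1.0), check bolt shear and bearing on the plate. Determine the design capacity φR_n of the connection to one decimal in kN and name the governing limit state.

Bolt shear: A_b = π(16)²/4 = 201.06 mm². φR_n = 0.75 × 469 × 201.06 × 10 × 1 = 707.2 kN.
Bearing (16 mm plate, F_u = 450 MPa): end bolts L_c = 23 − 18/2 = 14, R_n = min(1.2×14×16×450, 2.4×16×16×450) = 120.96 kN/bolt; interior L_c = 62 − 18 = 44, R_n = 276.48 kN/bolt. φR_n = 0.75 × (2×120.96 + 8×276.48) = 1840.3 kN.
Governing: min(707.2, 1840.3) = 707.2 kN → bolt shear.

707.2 kN (bolt shear governs)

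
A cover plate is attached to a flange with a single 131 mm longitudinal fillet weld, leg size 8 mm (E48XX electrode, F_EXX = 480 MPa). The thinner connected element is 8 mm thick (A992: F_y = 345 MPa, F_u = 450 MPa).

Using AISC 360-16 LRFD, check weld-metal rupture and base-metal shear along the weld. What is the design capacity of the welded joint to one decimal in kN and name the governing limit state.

160.0 kN (weld metal governs)

Weld metal: throat = 0.707×8 = 5.656 mm, L = 131 mm. φR_n = 0.75 × 0.6 × 480 × 5.656 × 131 = 160.0 kN.
Base metal shear (8 mm plate): yield φR_n = 1.0×0.6×345×8×131 = 216.9 kN; rupture φR_n = 0.75×0.6×450×8×131 = 212.2 kN; take 212.2 kN (rupture).
Governing: min(160.0, 212.2) = 160.0 kN → weld metal.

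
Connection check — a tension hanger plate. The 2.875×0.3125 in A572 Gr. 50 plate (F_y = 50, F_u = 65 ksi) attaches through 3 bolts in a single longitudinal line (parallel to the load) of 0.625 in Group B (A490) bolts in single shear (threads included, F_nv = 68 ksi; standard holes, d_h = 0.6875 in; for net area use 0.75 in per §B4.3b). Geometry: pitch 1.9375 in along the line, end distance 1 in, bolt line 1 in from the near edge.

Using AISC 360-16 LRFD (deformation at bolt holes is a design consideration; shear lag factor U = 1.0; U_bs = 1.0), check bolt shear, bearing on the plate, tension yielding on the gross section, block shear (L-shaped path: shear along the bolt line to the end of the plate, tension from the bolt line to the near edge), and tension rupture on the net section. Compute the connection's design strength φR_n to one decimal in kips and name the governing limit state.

Bolt shear: A_b = π(0.625)²/4 = 0.3068 in². φR_n = 0.75 × 68 × 0.3068 × 3 × 1 = 46.9 kips.
Bearing (0.3125 in plate, F_u = 65 ksi): end bolts L_c = 1 − 0.6875/2 = 0.65625, R_n = min(1.2×0.65625×0.3125×65, 2.4×0.625×0.3125×65) = 15.996 kips/bolt; interior L_c = 1.9375 − 0.6875 = 1.25, R_n = 30.469 kips/bolt. φR_n = 0.75 × (1×15.996 + 2×30.469) = 57.7 kips.
Tension yield (gross): A_g = 2.875×0.3125 = 0.89844 in². φR_n = 0.90 × 50 × 0.89844 = 40.4 kips.
Block shear: shear path 1×[1+2×1.9375] = 1×4.875 in, A_gv = 1.5234, A_nv = 1×(4.875 − 2.5×0.75)×0.3125 = 0.9375 in²; tension to near edge: (1 − 0.5×0.75)×0.3125 = 0.19531 in². R_n = min(0.6×65×0.9375, 0.6×50×1.5234) + 1.0×65×0.19531 = min(36.563, 45.702) + 12.695 = 49.258 kips. φR_n = 0.75 × 49.258 = 36.9 kips.
Tension rupture (net): A_n = (2.875 − 1×0.75)×0.3125 = 0.66406 in² (U = 1.0, A_e = A_n). φR_n = 0.75 × 65 × 0.66406 = 32.4 kips.
Governing: min(46.9, 57.7, 40.4, 36.9, 32.4) = 32.4 kips → net-section rupture.

32.4 kips (net-section rupture governs)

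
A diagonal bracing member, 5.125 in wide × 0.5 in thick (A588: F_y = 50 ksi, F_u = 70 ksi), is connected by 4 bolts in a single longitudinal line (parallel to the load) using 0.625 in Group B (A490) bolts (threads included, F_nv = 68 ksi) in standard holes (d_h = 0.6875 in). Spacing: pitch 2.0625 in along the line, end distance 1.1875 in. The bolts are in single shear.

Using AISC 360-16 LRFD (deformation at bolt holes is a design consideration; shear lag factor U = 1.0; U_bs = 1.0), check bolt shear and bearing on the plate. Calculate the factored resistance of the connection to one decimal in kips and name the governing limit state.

62.6 kips (bolt shear governs)

Bolt shear: A_b = π(0.625)²/4 = 0.3068 in². φR_n = 0.75 × 68 × 0.3068 × 4 × 1 = 62.6 kips.
Bearing (0.5 in plate, F_u = 70 ksi): end bolts L_c = 1.1875 − 0.6875/2 = 0.84375, R_n = min(1.2×0.84375×0.5×70, 2.4×0.625×0.5×70) = 35.438 kips/bolt; interior L_c = 2.0625 − 0.6875 = 1.375, R_n = 52.5 kips/bolt. φR_n = 0.75 × (1×35.438 + 3×52.5) = 144.7 kips.
Governing: min(62.6, 144.7) = 62.6 kips → bolt shear.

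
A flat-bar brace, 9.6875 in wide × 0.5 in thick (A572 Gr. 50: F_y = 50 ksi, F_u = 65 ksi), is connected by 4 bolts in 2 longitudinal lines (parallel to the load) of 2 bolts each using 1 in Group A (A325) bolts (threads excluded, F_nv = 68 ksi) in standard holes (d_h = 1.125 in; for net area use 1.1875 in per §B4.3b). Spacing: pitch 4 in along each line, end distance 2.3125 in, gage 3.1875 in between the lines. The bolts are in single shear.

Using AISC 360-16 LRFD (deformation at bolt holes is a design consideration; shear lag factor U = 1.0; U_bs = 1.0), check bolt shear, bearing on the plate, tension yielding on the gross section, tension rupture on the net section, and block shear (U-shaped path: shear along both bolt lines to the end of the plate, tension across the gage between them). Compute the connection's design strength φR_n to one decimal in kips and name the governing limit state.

160.2 kips (bolt shear governs)

Bolt shear: A_b = π(1)²/4 = 0.7854 in². φR_n = 0.75 × 68 × 0.7854 × 4 × 1 = 160.2 kips.
Bearing (0.5 in plate, F_u = 65 ksi): end bolts L_c = 2.3125 − 1.125/2 = 1.75, R_n = min(1.2×1.75×0.5×65, 2.4×1×0.5×65) = 68.25 kips/bolt; interior L_c = 4 − 1.125 = 2.875, R_n = 78 kips/bolt. φR_n = 0.75 × (2×68.25 + 2×78) = 219.4 kips.
Tension yield (gross): A_g = 9.6875×0.5 = 4.8438 in². φR_n = 0.90 × 50 × 4.8438 = 218.0 kips.
Tension rupture (net): A_n = (9.6875 − 2×1.1875)×0.5 = 3.6563 in² (U = 1.0, A_e = A_n). φR_n = 0.75 × 65 × 3.6563 = 178.2 kips.
Block shear: shear path 2×[2.3125+1×4] = 2×6.3125 in, A_gv = 6.3125, A_nv = 2×(6.3125 − 1.5×1.1875)×0.5 = 4.5313 in²; tension across gage: (3.1875 − 1×1.1875)×0.5 = 1 in². R_n = min(0.6×65×4.5313, 0.6×50×6.3125) + 1.0×65×1 = min(176.72, 189.38) + 65 = 241.72 kips. φR_n = 0.75 × 241.72 = 181.3 kips.
Governing: min(160.2, 219.4, 218.0, 178.2, 181.3) = 160.2 kips → bolt shear.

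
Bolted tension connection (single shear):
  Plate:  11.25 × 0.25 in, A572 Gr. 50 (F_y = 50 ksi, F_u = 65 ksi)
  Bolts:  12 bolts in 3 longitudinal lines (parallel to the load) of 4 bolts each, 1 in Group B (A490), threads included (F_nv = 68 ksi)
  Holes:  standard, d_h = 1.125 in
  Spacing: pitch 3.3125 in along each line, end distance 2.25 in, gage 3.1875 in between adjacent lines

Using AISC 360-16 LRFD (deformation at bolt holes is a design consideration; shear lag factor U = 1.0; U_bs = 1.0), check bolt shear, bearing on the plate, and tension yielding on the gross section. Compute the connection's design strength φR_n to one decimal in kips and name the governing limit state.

Bolt shear: A_b = π(1)²/4 = 0.7854 in². φR_n = 0.75 × 68 × 0.7854 × 12 × 1 = 480.7 kips.
Bearing (0.25 in plate, F_u = 65 ksi): end bolts L_c = 2.25 − 1.125/2 = 1.6875, R_n = min(1.2×1.6875×0.25×65, 2.4×1×0.25×65) = 32.906 kips/bolt; interior L_c = 3.3125 − 1.125 = 2.1875, R_n = 39 kips/bolt. φR_n = 0.75 × (3×32.906 + 9×39) = 337.3 kips.
Tension yield (gross): A_g = 11.25×0.25 = 2.8125 in². φR_n = 0.90 × 50 × 2.8125 = 126.6 kips.
Governing: min(480.7, 337.3, 126.6) = 126.6 kips → gross-section yield.

126.6 kips (gross-section yield governs)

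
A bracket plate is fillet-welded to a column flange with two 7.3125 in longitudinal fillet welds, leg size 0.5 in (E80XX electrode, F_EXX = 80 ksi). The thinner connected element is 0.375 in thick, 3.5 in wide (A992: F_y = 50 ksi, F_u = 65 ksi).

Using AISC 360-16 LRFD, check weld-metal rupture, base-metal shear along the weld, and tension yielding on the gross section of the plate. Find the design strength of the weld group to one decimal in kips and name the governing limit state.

Weld metal: throat = 0.707×0.5 = 0.3535 in, L = 2×7.3125 = 14.625 in. φR_n = 0.75 × 0.6 × 80 × 0.3535 × 14.625 = 186.1 kips.
Base metal shear (0.375 in plate): yield φR_n = 1.0×0.6×50×0.375×14.625 = 164.5 kips; rupture φR_n = 0.75×0.6×65×0.375×14.625 = 160.4 kips; take 160.4 kips (rupture).
Tension yield (gross): A_g = 3.5×0.375 = 1.3125 in². φR_n = 0.90 × 50 × 1.3125 = 59.1 kips.
Governing: min(186.1, 160.4, 59.1) = 59.1 kips → gross-section yield.

59.1 kips (gross-section yield governs)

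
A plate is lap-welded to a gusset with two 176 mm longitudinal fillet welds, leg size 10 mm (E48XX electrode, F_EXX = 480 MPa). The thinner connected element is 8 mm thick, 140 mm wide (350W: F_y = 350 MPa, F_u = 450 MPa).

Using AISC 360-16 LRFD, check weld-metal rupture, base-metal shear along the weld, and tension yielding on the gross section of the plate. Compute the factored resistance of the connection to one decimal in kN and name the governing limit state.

352.8 kN (gross-section yield governs)

Weld metal: throat = 0.707×10 = 7.07 mm, L = 2×176 = 352 mm. φR_n = 0.75 × 0.6 × 480 × 7.07 × 352 = 537.5 kN.
Base metal shear (8 mm plate): yield φR_n = 1.0×0.6×350×8×352 = 591.4 kN; rupture φR_n = 0.75×0.6×450×8×352 = 570.2 kN; take 570.2 kN (rupture).
Tension yield (gross): A_g = 140×8 = 1120 mm². φR_n = 0.90 × 350 × 1120 = 352.8 kN.
Governing: min(537.5, 570.2, 352.8) = 352.8 kN → gross-section yield.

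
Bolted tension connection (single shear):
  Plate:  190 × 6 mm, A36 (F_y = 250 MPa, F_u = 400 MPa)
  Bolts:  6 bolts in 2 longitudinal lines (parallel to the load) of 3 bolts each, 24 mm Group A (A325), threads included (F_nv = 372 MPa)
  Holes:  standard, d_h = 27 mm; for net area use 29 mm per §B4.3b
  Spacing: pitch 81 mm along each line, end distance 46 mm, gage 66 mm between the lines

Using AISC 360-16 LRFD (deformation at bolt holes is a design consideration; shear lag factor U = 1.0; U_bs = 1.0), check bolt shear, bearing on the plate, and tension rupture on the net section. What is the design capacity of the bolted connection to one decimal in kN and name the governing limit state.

Bolt shear: A_b = π(24)²/4 = 452.39 mm². φR_n = 0.75 × 372 × 452.39 × 6 × 1 = 757.3 kN.
Bearing (6 mm plate, F_u = 400 MPa): end bolts L_c = 46 − 27/2 = 32.5, R_n = min(1.2×32.5×6×400, 2.4×24×6×400) = 93.6 kN/bolt; interior L_c = 81 − 27 = 54, R_n = 138.24 kN/bolt. φR_n = 0.75 × (2×93.6 + 4×138.24) = 555.1 kN.
Tension rupture (net): A_n = (190 − 2×29)×6 = 792 mm² (U = 1.0, A_e = A_n). φR_n = 0.75 × 400 × 792 = 237.6 kN.
Governing: min(757.3, 555.1, 237.6) = 237.6 kN → net-section rupture.

237.6 kN (net-section rupture governs)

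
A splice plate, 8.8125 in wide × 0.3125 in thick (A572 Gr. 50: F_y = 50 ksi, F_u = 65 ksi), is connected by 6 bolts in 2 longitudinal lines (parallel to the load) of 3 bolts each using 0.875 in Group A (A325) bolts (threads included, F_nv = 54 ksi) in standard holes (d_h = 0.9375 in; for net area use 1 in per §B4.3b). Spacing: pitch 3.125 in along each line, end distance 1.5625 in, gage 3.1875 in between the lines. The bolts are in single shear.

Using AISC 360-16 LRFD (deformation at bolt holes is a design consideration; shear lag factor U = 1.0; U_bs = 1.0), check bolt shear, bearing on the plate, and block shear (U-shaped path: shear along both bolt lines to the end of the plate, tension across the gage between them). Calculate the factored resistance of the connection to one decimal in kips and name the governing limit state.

Bolt shear: A_b = π(0.875)²/4 = 0.60132 in². φR_n = 0.75 × 54 × 0.60132 × 6 × 1 = 146.1 kips.
Bearing (0.3125 in plate, F_u = 65 ksi): end bolts L_c = 1.5625 − 0.9375/2 = 1.09375, R_n = min(1.2×1.09375×0.3125×65, 2.4×0.875×0.3125×65) = 26.66 kips/bolt; interior L_c = 3.125 − 0.9375 = 2.1875, R_n = 42.656 kips/bolt. φR_n = 0.75 × (2×26.66 + 4×42.656) = 168.0 kips.
Block shear: shear path 2×[1.5625+2×3.125] = 2×7.8125 in, A_gv = 4.8828, A_nv = 2×(7.8125 − 2.5×1)×0.3125 = 3.3203 in²; tension across gage: (3.1875 − 1×1)×0.3125 = 0.68359 in². R_n = min(0.6×65×3.3203, 0.6×50×4.8828) + 1.0×65×0.68359 = min(129.49, 146.48) + 44.433 = 173.92 kips. φR_n = 0.75 × 173.92 = 130.4 kips.
Governing: min(146.1, 168.0, 130.4) = 130.4 kips → block shear.

130.4 kips (block shear governs)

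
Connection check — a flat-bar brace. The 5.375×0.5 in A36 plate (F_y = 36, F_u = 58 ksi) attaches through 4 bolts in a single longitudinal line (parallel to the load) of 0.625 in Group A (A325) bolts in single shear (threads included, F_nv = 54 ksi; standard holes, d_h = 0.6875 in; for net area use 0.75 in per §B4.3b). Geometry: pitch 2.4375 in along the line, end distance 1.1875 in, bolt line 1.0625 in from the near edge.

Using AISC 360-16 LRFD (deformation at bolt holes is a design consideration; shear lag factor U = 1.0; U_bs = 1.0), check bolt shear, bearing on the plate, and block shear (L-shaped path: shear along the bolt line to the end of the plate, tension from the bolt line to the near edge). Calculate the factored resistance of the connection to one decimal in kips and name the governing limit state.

49.7 kips (bolt shear governs)

Bolt shear: A_b = π(0.625)²/4 = 0.3068 in². φR_n = 0.75 × 54 × 0.3068 × 4 × 1 = 49.7 kips.
Bearing (0.5 in plate, F_u = 58 ksi): end bolts L_c = 1.1875 − 0.6875/2 = 0.84375, R_n = min(1.2×0.84375×0.5×58, 2.4×0.625×0.5×58) = 29.363 kips/bolt; interior L_c = 2.4375 − 0.6875 = 1.75, R_n = 43.5 kips/bolt. φR_n = 0.75 × (1×29.363 + 3×43.5) = 119.9 kips.
Block shear: shear path 1×[1.1875+3×2.4375] = 1×8.5 in, A_gv = 4.25, A_nv = 1×(8.5 − 3.5×0.75)×0.5 = 2.9375 in²; tension to near edge: (1.0625 − 0.5×0.75)×0.5 = 0.34375 in². R_n = min(0.6×58×2.9375, 0.6×36×4.25) + 1.0×58×0.34375 = min(102.23, 91.8) + 19.938 = 111.74 kips. φR_n = 0.75 × 111.74 = 83.8 kips.
Governing: min(49.7, 119.9, 83.8) = 49.7 kips → bolt shear.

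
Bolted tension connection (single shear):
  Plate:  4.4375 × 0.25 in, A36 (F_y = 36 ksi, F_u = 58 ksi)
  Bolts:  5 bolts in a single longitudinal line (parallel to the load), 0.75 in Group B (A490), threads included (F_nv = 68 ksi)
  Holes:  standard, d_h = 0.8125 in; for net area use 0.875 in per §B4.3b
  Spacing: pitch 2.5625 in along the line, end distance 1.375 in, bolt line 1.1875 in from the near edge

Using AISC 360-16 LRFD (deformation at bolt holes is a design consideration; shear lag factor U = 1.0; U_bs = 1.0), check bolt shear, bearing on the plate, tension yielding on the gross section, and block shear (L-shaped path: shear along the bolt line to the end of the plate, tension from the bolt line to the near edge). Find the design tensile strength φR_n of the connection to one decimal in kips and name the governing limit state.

35.9 kips (gross-section yield governs)

Bolt shear: A_b = π(0.75)²/4 = 0.44179 in². φR_n = 0.75 × 68 × 0.44179 × 5 × 1 = 112.7 kips.
Bearing (0.25 in plate, F_u = 58 ksi): end bolts L_c = 1.375 − 0.8125/2 = 0.96875, R_n = min(1.2×0.96875×0.25×58, 2.4×0.75×0.25×58) = 16.856 kips/bolt; interior L_c = 2.5625 − 0.8125 = 1.75, R_n = 26.1 kips/bolt. φR_n = 0.75 × (1×16.856 + 4×26.1) = 90.9 kips.
Tension yield (gross): A_g = 4.4375×0.25 = 1.1094 in². φR_n = 0.90 × 36 × 1.1094 = 35.9 kips.
Block shear: shear path 1×[1.375+4×2.5625] = 1×11.625 in, A_gv = 2.9063, A_nv = 1×(11.625 − 4.5×0.875)×0.25 = 1.9219 in²; tension to near edge: (1.1875 − 0.5×0.875)×0.25 = 0.1875 in². R_n = min(0.6×58×1.9219, 0.6×36×2.9063) + 1.0×58×0.1875 = min(66.882, 62.776) + 10.875 = 73.651 kips. φR_n = 0.75 × 73.651 = 55.2 kips.
Governing: min(112.7, 90.9, 35.9, 55.2) = 35.9 kips → gross-section yield.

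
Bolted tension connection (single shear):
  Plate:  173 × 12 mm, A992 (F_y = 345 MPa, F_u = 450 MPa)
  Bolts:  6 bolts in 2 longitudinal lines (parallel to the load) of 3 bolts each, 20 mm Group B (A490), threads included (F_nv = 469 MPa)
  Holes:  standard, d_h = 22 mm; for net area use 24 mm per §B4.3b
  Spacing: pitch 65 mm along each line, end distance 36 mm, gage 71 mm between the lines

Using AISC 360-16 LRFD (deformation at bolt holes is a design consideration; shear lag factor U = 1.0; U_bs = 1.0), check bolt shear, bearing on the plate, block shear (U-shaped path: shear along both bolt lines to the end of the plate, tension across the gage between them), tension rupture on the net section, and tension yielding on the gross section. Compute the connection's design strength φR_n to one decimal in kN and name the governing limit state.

Bolt shear: A_b = π(20)²/4 = 314.16 mm². φR_n = 0.75 × 469 × 314.16 × 6 × 1 = 663.0 kN.
Bearing (12 mm plate, F_u = 450 MPa): end bolts L_c = 36 − 22/2 = 25, R_n = min(1.2×25×12×450, 2.4×20×12×450) = 162 kN/bolt; interior L_c = 65 − 22 = 43, R_n = 259.2 kN/bolt. φR_n = 0.75 × (2×162 + 4×259.2) = 1020.6 kN.
Block shear: shear path 2×[36+2×65] = 2×166 mm, A_gv = 3984, A_nv = 2×(166 − 2.5×24)×12 = 2544 mm²; tension across gage: (71 − 1×24)×12 = 564 mm². R_n = min(0.6×450×2544, 0.6×345×3984) + 1.0×450×564 = min(686.88, 824.69) + 253.8 = 940.68 kN. φR_n = 0.75 × 940.68 = 705.5 kN.
Tension rupture (net): A_n = (173 − 2×24)×12 = 1500 mm² (U = 1.0, A_e = A_n). φR_n = 0.75 × 450 × 1500 = 506.3 kN.
Tension yield (gross): A_g = 173×12 = 2076 mm². φR_n = 0.90 × 345 × 2076 = 644.6 kN.
Governing: min(663.0, 1020.6, 705.5, 506.3, 644.6) = 506.3 kN → net-section rupture.

506.3 kN (net-section rupture governs)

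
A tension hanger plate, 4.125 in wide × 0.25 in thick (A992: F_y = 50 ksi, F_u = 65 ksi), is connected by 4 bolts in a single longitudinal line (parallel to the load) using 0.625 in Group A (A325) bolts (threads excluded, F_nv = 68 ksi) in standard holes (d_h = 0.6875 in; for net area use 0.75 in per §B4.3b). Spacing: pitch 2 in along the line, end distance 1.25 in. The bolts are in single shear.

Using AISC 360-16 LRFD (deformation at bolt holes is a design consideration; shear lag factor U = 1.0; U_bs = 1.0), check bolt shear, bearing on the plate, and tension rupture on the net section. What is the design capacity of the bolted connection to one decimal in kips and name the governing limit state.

Bolt shear: A_b = π(0.625)²/4 = 0.3068 in². φR_n = 0.75 × 68 × 0.3068 × 4 × 1 = 62.6 kips.
Bearing (0.25 in plate, F_u = 65 ksi): end bolts L_c = 1.25 − 0.6875/2 = 0.90625, R_n = min(1.2×0.90625×0.25×65, 2.4×0.625×0.25×65) = 17.672 kips/bolt; interior L_c = 2 − 0.6875 = 1.3125, R_n = 24.375 kips/bolt. φR_n = 0.75 × (1×17.672 + 3×24.375) = 68.1 kips.
Tension rupture (net): A_n = (4.125 − 1×0.75)×0.25 = 0.84375 in² (U = 1.0, A_e = A_n). φR_n = 0.75 × 65 × 0.84375 = 41.1 kips.
Governing: min(62.6, 68.1, 41.1) = 41.1 kips → net-section rupture.

41.1 kips (net-section rupture governs)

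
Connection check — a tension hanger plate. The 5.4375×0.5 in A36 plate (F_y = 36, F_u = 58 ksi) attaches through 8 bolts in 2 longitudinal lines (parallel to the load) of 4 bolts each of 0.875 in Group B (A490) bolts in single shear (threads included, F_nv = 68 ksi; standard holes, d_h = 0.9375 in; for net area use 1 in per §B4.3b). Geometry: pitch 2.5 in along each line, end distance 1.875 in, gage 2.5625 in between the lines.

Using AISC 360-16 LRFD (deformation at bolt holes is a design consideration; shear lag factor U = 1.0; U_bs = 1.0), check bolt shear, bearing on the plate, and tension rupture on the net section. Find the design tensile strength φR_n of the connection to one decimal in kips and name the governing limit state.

Bolt shear: A_b = π(0.875)²/4 = 0.60132 in². φR_n = 0.75 × 68 × 0.60132 × 8 × 1 = 245.3 kips.
Bearing (0.5 in plate, F_u = 58 ksi): end bolts L_c = 1.875 − 0.9375/2 = 1.40625, R_n = min(1.2×1.40625×0.5×58, 2.4×0.875×0.5×58) = 48.938 kips/bolt; interior L_c = 2.5 − 0.9375 = 1.5625, R_n = 54.375 kips/bolt. φR_n = 0.75 × (2×48.938 + 6×54.375) = 318.1 kips.
Tension rupture (net): A_n = (5.4375 − 2×1)×0.5 = 1.7188 in² (U = 1.0, A_e = A_n). φR_n = 0.75 × 58 × 1.7188 = 74.8 kips.
Governing: min(245.3, 318.1, 74.8) = 74.8 kips → net-section rupture.

74.8 kips (net-section rupture governs)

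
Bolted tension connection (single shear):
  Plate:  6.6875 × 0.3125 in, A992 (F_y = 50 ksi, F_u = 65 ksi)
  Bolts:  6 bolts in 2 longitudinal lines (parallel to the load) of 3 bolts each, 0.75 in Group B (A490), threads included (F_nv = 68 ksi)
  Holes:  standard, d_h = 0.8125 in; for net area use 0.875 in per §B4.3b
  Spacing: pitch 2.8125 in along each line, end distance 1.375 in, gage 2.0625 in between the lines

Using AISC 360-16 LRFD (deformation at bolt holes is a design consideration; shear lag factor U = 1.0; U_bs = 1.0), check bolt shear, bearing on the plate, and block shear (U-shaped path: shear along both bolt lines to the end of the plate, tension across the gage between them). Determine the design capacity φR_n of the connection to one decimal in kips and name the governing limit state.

106.1 kips (block shear governs)

Bolt shear: A_b = π(0.75)²/4 = 0.44179 in². φR_n = 0.75 × 68 × 0.44179 × 6 × 1 = 135.2 kips.
Bearing (0.3125 in plate, F_u = 65 ksi): end bolts L_c = 1.375 − 0.8125/2 = 0.96875, R_n = min(1.2×0.96875×0.3125×65, 2.4×0.75×0.3125×65) = 23.613 kips/bolt; interior L_c = 2.8125 − 0.8125 = 2, R_n = 36.563 kips/bolt. φR_n = 0.75 × (2×23.613 + 4×36.563) = 145.1 kips.
Block shear: shear path 2×[1.375+2×2.8125] = 2×7 in, A_gv = 4.375, A_nv = 2×(7 − 2.5×0.875)×0.3125 = 3.0078 in²; tension across gage: (2.0625 − 1×0.875)×0.3125 = 0.37109 in². R_n = min(0.6×65×3.0078, 0.6×50×4.375) + 1.0×65×0.37109 = min(117.3, 131.25) + 24.121 = 141.42 kips. φR_n = 0.75 × 141.42 = 106.1 kips.
Governing: min(135.2, 145.1, 106.1) = 106.1 kips → block shear.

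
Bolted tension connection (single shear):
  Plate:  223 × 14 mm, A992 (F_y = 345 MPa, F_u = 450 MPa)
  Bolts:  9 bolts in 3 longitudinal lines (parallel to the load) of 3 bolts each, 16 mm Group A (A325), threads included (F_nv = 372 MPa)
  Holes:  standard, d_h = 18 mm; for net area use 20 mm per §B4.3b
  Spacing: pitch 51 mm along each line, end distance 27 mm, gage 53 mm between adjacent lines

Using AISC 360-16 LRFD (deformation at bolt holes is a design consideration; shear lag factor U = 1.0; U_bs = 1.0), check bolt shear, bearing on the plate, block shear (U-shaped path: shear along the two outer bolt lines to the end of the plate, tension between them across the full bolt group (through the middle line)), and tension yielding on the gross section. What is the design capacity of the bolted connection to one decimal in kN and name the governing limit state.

504.9 kN (bolt shear governs)

Bolt shear: A_b = π(16)²/4 = 201.06 mm². φR_n = 0.75 × 372 × 201.06 × 9 × 1 = 504.9 kN.
Bearing (14 mm plate, F_u = 450 MPa): end bolts L_c = 27 − 18/2 = 18, R_n = min(1.2×18×14×450, 2.4×16×14×450) = 136.08 kN/bolt; interior L_c = 51 − 18 = 33, R_n = 241.92 kN/bolt. φR_n = 0.75 × (3×136.08 + 6×241.92) = 1394.8 kN.
Block shear: shear path 2×[27+2×51] = 2×129 mm, A_gv = 3612, A_nv = 2×(129 − 2.5×20)×14 = 2212 mm²; tension across gage: (106 − 2×20)×14 = 924 mm². R_n = min(0.6×450×2212, 0.6×345×3612) + 1.0×450×924 = min(597.24, 747.68) + 415.8 = 1013 kN. φR_n = 0.75 × 1013 = 759.8 kN.
Tension yield (gross): A_g = 223×14 = 3122 mm². φR_n = 0.90 × 345 × 3122 = 969.4 kN.
Governing: min(504.9, 1394.8, 759.8, 969.4) = 504.9 kN → bolt shear.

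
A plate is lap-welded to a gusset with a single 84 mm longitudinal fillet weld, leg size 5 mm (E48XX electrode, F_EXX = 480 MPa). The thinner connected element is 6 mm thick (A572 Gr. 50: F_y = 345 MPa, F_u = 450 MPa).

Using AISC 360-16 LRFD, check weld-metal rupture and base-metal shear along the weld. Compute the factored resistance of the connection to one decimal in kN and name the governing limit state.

64.1 kN (weld metal governs)

Weld metal: throat = 0.707×5 = 3.535 mm, L = 84 mm. φR_n = 0.75 × 0.6 × 480 × 3.535 × 84 = 64.1 kN.
Base metal shear (6 mm plate): yield φR_n = 1.0×0.6×345×6×84 = 104.3 kN; rupture φR_n = 0.75×0.6×450×6×84 = 102.1 kN; take 102.1 kN (rupture).
Governing: min(64.1, 102.1) = 64.1 kN → weld metal.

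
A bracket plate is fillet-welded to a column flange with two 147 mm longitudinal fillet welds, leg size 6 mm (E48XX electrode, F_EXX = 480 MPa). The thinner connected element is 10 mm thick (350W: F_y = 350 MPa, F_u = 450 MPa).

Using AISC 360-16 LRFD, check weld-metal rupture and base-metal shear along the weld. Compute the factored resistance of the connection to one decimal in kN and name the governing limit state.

Weld metal: throat = 0.707×6 = 4.242 mm, L = 2×147 = 294 mm. φR_n = 0.75 × 0.6 × 480 × 4.242 × 294 = 269.4 kN.
Base metal shear (10 mm plate): yield φR_n = 1.0×0.6×350×10×294 = 617.4 kN; rupture φR_n = 0.75×0.6×450×10×294 = 595.4 kN; take 595.4 kN (rupture).
Governing: min(269.4, 595.4) = 269.4 kN → weld metal.

269.4 kN (weld metal governs)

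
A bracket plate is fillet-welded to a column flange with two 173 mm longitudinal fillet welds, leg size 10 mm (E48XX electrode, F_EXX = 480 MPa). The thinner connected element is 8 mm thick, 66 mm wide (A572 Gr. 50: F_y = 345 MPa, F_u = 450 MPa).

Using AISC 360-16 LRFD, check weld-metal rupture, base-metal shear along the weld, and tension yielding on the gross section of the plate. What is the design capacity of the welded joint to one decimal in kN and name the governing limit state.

Weld metal: throat = 0.707×10 = 7.07 mm, L = 2×173 = 346 mm. φR_n = 0.75 × 0.6 × 480 × 7.07 × 346 = 528.4 kN.
Base metal shear (8 mm plate): yield φR_n = 1.0×0.6×345×8×346 = 573.0 kN; rupture φR_n = 0.75×0.6×450×8×346 = 560.5 kN; take 560.5 kN (rupture).
Tension yield (gross): A_g = 66×8 = 528 mm². φR_n = 0.90 × 345 × 528 = 163.9 kN.
Governing: min(528.4, 560.5, 163.9) = 163.9 kN → gross-section yield.

163.9 kN (gross-section yield governs)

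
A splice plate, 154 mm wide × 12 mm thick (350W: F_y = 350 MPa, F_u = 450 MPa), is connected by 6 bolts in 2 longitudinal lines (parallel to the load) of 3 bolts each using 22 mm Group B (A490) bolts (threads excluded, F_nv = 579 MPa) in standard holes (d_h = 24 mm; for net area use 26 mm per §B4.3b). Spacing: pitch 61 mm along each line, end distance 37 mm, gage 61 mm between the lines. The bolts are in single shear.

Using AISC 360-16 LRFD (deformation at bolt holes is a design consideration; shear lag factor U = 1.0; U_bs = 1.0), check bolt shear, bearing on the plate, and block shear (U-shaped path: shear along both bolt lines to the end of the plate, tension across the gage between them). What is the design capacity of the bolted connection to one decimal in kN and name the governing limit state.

Bolt shear: A_b = π(22)²/4 = 380.13 mm². φR_n = 0.75 × 579 × 380.13 × 6 × 1 = 990.4 kN.
Bearing (12 mm plate, F_u = 450 MPa): end bolts L_c = 37 − 24/2 = 25, R_n = min(1.2×25×12×450, 2.4×22×12×450) = 162 kN/bolt; interior L_c = 61 − 24 = 37, R_n = 239.76 kN/bolt. φR_n = 0.75 × (2×162 + 4×239.76) = 962.3 kN.
Block shear: shear path 2×[37+2×61] = 2×159 mm, A_gv = 3816, A_nv = 2×(159 − 2.5×26)×12 = 2256 mm²; tension across gage: (61 − 1×26)×12 = 420 mm². R_n = min(0.6×450×2256, 0.6×350×3816) + 1.0×450×420 = min(609.12, 801.36) + 189 = 798.12 kN. φR_n = 0.75 × 798.12 = 598.6 kN.
Governing: min(990.4, 962.3, 598.6) = 598.6 kN → block shear.

598.6 kN (block shear governs)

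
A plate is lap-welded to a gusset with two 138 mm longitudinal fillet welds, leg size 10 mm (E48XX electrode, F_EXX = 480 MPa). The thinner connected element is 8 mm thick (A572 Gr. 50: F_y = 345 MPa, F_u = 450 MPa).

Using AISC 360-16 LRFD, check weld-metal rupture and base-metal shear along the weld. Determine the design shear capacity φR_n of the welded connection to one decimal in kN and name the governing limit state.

421.5 kN (weld metal governs)

Weld metal: throat = 0.707×10 = 7.07 mm, L = 2×138 = 276 mm. φR_n = 0.75 × 0.6 × 480 × 7.07 × 276 = 421.5 kN.
Base metal shear (8 mm plate): yield φR_n = 1.0×0.6×345×8×276 = 457.1 kN; rupture φR_n = 0.75×0.6×450×8×276 = 447.1 kN; take 447.1 kN (rupture).
Governing: min(421.5, 447.1) = 421.5 kN → weld metal.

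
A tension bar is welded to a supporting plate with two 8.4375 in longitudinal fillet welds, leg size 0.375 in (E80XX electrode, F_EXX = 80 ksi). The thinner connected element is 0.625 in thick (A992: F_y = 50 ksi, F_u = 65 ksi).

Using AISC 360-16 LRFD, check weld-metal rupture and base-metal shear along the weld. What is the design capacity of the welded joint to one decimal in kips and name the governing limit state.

161.1 kips (weld metal governs)

Weld metal: throat = 0.707×0.375 = 0.26513 in, L = 2×8.4375 = 16.875 in. φR_n = 0.75 × 0.6 × 80 × 0.26513 × 16.875 = 161.1 kips.
Base metal shear (0.625 in plate): yield φR_n = 1.0×0.6×50×0.625×16.875 = 316.4 kips; rupture φR_n = 0.75×0.6×65×0.625×16.875 = 308.5 kips; take 308.5 kips (rupture).
Governing: min(161.1, 308.5) = 161.1 kips → weld metal.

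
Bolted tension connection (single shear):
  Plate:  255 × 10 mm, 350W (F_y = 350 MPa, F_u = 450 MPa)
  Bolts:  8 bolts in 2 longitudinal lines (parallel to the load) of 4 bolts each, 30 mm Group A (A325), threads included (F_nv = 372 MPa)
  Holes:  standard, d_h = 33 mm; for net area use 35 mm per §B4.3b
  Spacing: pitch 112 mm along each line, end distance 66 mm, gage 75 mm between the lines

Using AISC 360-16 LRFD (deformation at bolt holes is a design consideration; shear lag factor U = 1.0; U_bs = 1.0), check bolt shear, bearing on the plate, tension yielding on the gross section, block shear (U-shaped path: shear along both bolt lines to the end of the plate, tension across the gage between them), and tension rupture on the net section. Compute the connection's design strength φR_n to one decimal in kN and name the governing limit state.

Bolt shear: A_b = π(30)²/4 = 706.86 mm². φR_n = 0.75 × 372 × 706.86 × 8 × 1 = 1577.7 kN.
Bearing (10 mm plate, F_u = 450 MPa): end bolts L_c = 66 − 33/2 = 49.5, R_n = min(1.2×49.5×10×450, 2.4×30×10×450) = 267.3 kN/bolt; interior L_c = 112 − 33 = 79, R_n = 324 kN/bolt. φR_n = 0.75 × (2×267.3 + 6×324) = 1859.0 kN.
Tension yield (gross): A_g = 255×10 = 2550 mm². φR_n = 0.90 × 350 × 2550 = 803.3 kN.
Block shear: shear path 2×[66+3×112] = 2×402 mm, A_gv = 8040, A_nv = 2×(402 − 3.5×35)×10 = 5590 mm²; tension across gage: (75 − 1×35)×10 = 400 mm². R_n = min(0.6×450×5590, 0.6×350×8040) + 1.0×450×400 = min(1509.3, 1688.4) + 180 = 1689.3 kN. φR_n = 0.75 × 1689.3 = 1267.0 kN.
Tension rupture (net): A_n = (255 − 2×35)×10 = 1850 mm² (U = 1.0, A_e = A_n). φR_n = 0.75 × 450 × 1850 = 624.4 kN.
Governing: min(1577.7, 1859.0, 803.3, 1267.0, 624.4) = 624.4 kN → net-section rupture.

624.4 kN (net-section rupture governs)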